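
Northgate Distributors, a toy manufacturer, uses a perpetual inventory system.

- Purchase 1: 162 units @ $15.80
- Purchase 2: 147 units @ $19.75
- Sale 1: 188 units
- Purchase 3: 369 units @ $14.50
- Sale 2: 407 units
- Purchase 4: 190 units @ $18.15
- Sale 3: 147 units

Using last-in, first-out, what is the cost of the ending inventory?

Sale 1 (188) [LIFO — newest first]: 147 @ $19.75 + 41 @ $15.80 = $3,551.05
Sale 2 (407) [LIFO — newest first]: 369 @ $14.50 + 38 @ $15.80 = $5,950.90
Sale 3 (147) [LIFO — newest first]: 147 @ $18.15 = $2,668.05
Total COGS = $3,551.05 + $5,950.90 + $2,668.05 = $12,170.00
Ending inventory: 83 @ $15.80 + 43 @ $18.15 = $2,091.85
Check: goods available $14,261.85 = COGS $12,170.00 + ending $2,091.85

Ending inventory = $2,091.85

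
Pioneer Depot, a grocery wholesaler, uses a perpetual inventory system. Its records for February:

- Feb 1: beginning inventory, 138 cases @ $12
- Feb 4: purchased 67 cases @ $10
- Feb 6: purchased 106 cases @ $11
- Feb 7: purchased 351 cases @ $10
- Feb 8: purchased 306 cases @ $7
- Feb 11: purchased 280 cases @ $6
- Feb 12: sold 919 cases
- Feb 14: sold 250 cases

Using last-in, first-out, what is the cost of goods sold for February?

COGS = $9,876

Feb 12, 919 sold [LIFO — newest first]: 280 @ $6 + 306 @ $7 + 333 @ $10 = $7,152
Feb 14, 250 sold [LIFO — newest first]: 18 @ $10 + 106 @ $11 + 67 @ $10 + 59 @ $12 = $2,724
Total COGS = $7,152 + $2,724 = $9,876
Ending inventory: 79 @ $12 = $948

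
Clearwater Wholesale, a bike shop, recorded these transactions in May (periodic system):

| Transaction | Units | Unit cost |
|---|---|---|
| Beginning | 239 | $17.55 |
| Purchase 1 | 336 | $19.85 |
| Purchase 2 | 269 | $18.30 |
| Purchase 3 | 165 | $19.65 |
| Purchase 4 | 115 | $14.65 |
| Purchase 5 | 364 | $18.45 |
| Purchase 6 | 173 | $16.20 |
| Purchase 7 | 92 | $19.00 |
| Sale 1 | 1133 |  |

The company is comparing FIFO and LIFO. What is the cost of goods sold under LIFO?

COGS = $20,292.60

FIFO COGS: 239 @ $17.55 + 336 @ $19.85 + 269 @ $18.30 + 165 @ $19.65 + 115 @ $14.65 + 9 @ $18.45 = $20,879.80
LIFO COGS: 92 @ $19.00 + 173 @ $16.20 + 364 @ $18.45 + 115 @ $14.65 + 165 @ $19.65 + 224 @ $18.30 = $20,292.60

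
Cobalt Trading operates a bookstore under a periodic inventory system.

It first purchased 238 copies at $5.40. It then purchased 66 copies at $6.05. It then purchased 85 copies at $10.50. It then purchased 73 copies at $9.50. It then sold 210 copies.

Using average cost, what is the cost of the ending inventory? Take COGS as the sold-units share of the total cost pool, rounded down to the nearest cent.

Sale 1, sell 210: 210/462 × $3,270.50 → $1,486.59
Ending inventory (cost pool remaining) = $1,783.91
Check: goods available $3,270.50 = COGS $1,486.59 + ending $1,783.91

Ending inventory = $1,783.91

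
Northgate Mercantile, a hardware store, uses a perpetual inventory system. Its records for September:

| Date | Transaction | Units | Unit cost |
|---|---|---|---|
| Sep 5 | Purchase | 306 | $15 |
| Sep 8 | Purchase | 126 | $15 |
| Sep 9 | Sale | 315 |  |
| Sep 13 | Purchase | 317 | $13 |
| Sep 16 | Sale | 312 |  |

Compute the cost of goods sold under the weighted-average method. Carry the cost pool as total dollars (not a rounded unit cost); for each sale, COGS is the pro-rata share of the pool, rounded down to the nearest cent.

After Sep 5: 306 on hand, pool $4,590.00 (≈ $15.0000 each)
After Sep 8: 432 on hand, pool $6,480.00 (≈ $15.0000 each)
Sep 9, sell 315: 315/432 × $6,480.00 → $4,725.00
After Sep 13: 434 on hand, pool $5,876.00 (≈ $13.5392 each)
Sep 16, sell 312: 312/434 × $5,876.00 → $4,224.22
Total COGS = $4,725.00 + $4,224.22 = $8,949.22
Ending inventory (cost pool remaining) = $1,651.78
Check: goods available $10,601.00 = COGS $8,949.22 + ending $1,651.78

COGS = $8,949.22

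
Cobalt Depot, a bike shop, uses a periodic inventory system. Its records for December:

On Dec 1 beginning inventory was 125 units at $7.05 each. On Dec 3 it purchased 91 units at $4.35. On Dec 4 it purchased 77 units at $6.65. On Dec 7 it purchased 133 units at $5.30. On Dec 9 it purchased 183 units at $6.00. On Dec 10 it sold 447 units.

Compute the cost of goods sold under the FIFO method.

Dec 10, 447 sold [FIFO — oldest first]: 125 @ $7.05 + 91 @ $4.35 + 77 @ $6.65 + 133 @ $5.30 + 21 @ $6.00 = $2,620.05
Ending inventory: 162 @ $6.00 = $972.00
Check: goods available $3,592.05 = COGS $2,620.05 + ending $972.00

COGS = $2,620.05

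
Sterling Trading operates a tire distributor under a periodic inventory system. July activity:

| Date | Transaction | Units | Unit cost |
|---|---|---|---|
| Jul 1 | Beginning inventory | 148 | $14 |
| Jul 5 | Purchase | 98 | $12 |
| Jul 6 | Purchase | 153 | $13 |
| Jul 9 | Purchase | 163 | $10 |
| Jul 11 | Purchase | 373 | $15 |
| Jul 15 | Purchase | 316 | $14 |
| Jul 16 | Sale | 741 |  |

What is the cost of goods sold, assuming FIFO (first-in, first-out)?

COGS = $9,552

Jul 16, 741 sold [FIFO — oldest first]: 148 @ $14 + 98 @ $12 + 153 @ $13 + 163 @ $10 + 179 @ $15 = $9,552
Ending inventory: 194 @ $15 + 316 @ $14 = $7,334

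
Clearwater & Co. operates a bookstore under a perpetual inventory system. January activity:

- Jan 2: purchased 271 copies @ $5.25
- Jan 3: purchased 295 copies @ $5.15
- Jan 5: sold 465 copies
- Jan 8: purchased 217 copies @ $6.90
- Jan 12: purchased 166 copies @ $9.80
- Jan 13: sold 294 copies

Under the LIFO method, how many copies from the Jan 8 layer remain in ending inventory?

Jan 5, 465 sold [LIFO — newest first]: 295 @ $5.15 + 170 @ $5.25 = $2,411.75
Jan 13, 294 sold [LIFO — newest first]: 166 @ $9.80 + 128 @ $6.90 = $2,510.00
Total COGS = $2,411.75 + $2,510.00 = $4,921.75
Ending inventory: 101 @ $5.25 + 89 @ $6.90 = $1,144.35

89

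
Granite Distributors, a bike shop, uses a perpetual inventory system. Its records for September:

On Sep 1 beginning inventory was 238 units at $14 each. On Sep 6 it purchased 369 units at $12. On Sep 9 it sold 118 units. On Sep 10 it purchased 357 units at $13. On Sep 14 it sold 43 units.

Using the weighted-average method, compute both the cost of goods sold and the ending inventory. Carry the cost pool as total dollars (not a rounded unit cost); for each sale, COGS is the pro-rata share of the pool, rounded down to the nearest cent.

COGS = $2,062.16; ending inventory = $10,338.84

After Sep 1: 238 on hand, pool $3,332.00 (≈ $14.0000 each)
After Sep 6: 607 on hand, pool $7,760.00 (≈ $12.7842 each)
Sep 9, sell 118: 118/607 × $7,760.00 → $1,508.53
After Sep 10: 846 on hand, pool $10,892.47 (≈ $12.8753 each)
Sep 14, sell 43: 43/846 × $10,892.47 → $553.63
Total COGS = $1,508.53 + $553.63 = $2,062.16
Ending inventory (cost pool remaining) = $10,338.84
Check: goods available $12,401.00 = COGS $2,062.16 + ending $10,338.84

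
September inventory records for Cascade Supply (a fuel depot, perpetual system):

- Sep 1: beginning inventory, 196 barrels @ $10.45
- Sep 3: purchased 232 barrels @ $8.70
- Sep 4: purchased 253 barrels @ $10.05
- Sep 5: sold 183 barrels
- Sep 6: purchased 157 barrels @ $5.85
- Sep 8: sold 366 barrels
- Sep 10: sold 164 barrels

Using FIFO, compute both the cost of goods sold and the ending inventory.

COGS = $6,796.45; ending inventory = $731.25

Sep 5, 183 sold [FIFO — oldest first]: 183 @ $10.45 = $1,912.35
Sep 8, 366 sold [FIFO — oldest first]: 13 @ $10.45 + 232 @ $8.70 + 121 @ $10.05 = $3,370.30
Sep 10, 164 sold [FIFO — oldest first]: 132 @ $10.05 + 32 @ $5.85 = $1,513.80
Total COGS = $1,912.35 + $3,370.30 + $1,513.80 = $6,796.45
Ending inventory: 125 @ $5.85 = $731.25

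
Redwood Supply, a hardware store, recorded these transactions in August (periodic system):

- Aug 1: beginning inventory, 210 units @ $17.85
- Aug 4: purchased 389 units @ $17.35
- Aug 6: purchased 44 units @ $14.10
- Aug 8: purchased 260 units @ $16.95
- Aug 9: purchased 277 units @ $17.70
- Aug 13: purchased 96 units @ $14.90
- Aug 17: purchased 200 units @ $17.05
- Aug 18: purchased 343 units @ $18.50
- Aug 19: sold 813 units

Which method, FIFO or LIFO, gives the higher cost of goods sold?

LIFO

FIFO COGS: 210 @ $17.85 + 389 @ $17.35 + 44 @ $14.10 + 170 @ $16.95 = $13,999.55
LIFO COGS: 343 @ $18.50 + 200 @ $17.05 + 96 @ $14.90 + 174 @ $17.70 = $14,265.70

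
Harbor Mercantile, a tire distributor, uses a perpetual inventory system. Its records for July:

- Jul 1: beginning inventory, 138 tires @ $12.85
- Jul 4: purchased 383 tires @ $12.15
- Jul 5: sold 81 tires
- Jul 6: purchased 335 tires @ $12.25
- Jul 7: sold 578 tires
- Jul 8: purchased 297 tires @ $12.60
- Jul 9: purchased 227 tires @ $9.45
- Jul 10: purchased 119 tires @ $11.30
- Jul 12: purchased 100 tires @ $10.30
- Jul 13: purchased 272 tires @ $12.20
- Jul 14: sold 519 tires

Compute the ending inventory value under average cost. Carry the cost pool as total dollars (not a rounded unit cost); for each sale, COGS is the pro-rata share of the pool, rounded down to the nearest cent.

Ending inventory = $8,006.82

After Jul 1: 138 on hand, pool $1,773.30 (≈ $12.8500 each)
After Jul 4: 521 on hand, pool $6,426.75 (≈ $12.3354 each)
Jul 5, sell 81: 81/521 × $6,426.75 → $999.16
After Jul 6: 775 on hand, pool $9,531.34 (≈ $12.2985 each)
Jul 7, sell 578: 578/775 × $9,531.34 → $7,108.53
After Jul 8: 494 on hand, pool $6,165.01 (≈ $12.4798 each)
After Jul 9: 721 on hand, pool $8,310.16 (≈ $11.5259 each)
After Jul 10: 840 on hand, pool $9,654.86 (≈ $11.4939 each)
After Jul 12: 940 on hand, pool $10,684.86 (≈ $11.3669 each)
After Jul 13: 1212 on hand, pool $14,003.26 (≈ $11.5538 each)
Jul 14, sell 519: 519/1212 × $14,003.26 → $5,996.44
Total COGS = $999.16 + $7,108.53 + $5,996.44 = $14,104.13
Ending inventory (cost pool remaining) = $8,006.82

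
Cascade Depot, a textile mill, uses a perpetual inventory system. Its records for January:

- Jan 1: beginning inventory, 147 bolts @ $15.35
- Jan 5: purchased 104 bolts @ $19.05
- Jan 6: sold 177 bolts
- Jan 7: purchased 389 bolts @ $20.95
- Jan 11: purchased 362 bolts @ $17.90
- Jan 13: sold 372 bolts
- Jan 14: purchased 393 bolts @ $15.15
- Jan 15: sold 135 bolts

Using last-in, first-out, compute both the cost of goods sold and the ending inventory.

COGS = $11,836.30; ending inventory = $12,984.65

Jan 6, 177 sold [LIFO — newest first]: 104 @ $19.05 + 73 @ $15.35 = $3,101.75
Jan 13, 372 sold [LIFO — newest first]: 362 @ $17.90 + 10 @ $20.95 = $6,689.30
Jan 15, 135 sold [LIFO — newest first]: 135 @ $15.15 = $2,045.25
Total COGS = $3,101.75 + $6,689.30 + $2,045.25 = $11,836.30
Ending inventory: 74 @ $15.35 + 379 @ $20.95 + 258 @ $15.15 = $12,984.65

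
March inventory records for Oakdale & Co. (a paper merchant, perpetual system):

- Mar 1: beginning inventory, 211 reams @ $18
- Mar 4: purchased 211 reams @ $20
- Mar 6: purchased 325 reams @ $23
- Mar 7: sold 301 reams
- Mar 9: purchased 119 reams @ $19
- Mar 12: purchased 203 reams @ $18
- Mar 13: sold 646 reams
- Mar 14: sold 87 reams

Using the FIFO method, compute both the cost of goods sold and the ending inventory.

Mar 7, 301 sold [FIFO — oldest first]: 211 @ $18 + 90 @ $20 = $5,598
Mar 13, 646 sold [FIFO — oldest first]: 121 @ $20 + 325 @ $23 + 119 @ $19 + 81 @ $18 = $13,614
Mar 14, 87 sold [FIFO — oldest first]: 87 @ $18 = $1,566
Total COGS = $5,598 + $13,614 + $1,566 = $20,778
Ending inventory: 35 @ $18 = $630
Check: goods available $21,408 = COGS $20,778 + ending $630

COGS = $20,778; ending inventory = $630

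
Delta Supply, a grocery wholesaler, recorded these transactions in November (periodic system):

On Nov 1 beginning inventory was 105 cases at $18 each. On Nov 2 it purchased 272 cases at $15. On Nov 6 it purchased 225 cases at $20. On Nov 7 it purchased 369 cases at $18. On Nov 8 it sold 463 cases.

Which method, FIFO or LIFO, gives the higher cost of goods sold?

FIFO COGS: 105 @ $18 + 272 @ $15 + 86 @ $20 = $7,690
LIFO COGS: 369 @ $18 + 94 @ $20 = $8,522

LIFO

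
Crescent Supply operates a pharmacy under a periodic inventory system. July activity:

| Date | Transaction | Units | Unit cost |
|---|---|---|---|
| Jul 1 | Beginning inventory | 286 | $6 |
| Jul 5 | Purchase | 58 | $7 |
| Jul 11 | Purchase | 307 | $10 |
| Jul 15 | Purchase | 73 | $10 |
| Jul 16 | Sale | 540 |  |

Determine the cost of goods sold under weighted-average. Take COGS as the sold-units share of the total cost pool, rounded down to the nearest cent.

COGS = $4,416.96

Jul 16, sell 540: 540/724 × $5,922.00 → $4,416.96
Ending inventory (cost pool remaining) = $1,505.04
Check: goods available $5,922.00 = COGS $4,416.96 + ending $1,505.04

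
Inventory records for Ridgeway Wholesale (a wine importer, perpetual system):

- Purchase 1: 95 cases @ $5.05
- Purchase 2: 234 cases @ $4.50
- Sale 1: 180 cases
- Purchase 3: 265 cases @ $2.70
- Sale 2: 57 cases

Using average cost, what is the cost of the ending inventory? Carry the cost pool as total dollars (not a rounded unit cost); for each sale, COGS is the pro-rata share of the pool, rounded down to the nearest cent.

Ending inventory = $1,215.59

After Purchase 1: 95 on hand, pool $479.75 (≈ $5.0500 each)
After Purchase 2: 329 on hand, pool $1,532.75 (≈ $4.6588 each)
Sale 1, sell 180: 180/329 × $1,532.75 → $838.58
After Purchase 3: 414 on hand, pool $1,409.67 (≈ $3.4050 each)
Sale 2, sell 57: 57/414 × $1,409.67 → $194.08
Total COGS = $838.58 + $194.08 = $1,032.66
Ending inventory (cost pool remaining) = $1,215.59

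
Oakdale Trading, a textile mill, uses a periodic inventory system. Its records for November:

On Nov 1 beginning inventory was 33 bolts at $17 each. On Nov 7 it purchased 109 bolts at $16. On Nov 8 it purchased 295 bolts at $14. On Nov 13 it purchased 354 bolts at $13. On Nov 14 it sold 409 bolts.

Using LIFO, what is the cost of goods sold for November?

Nov 14, 409 sold [LIFO — newest first]: 354 @ $13 + 55 @ $14 = $5,372
Ending inventory: 33 @ $17 + 109 @ $16 + 240 @ $14 = $5,665

COGS = $5,372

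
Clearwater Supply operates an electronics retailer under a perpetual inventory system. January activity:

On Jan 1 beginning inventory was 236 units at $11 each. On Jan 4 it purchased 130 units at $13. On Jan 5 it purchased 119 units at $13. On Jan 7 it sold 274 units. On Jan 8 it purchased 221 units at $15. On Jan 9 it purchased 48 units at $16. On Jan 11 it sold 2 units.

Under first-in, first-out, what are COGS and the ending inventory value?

COGS = $3,116; ending inventory = $6,800

Jan 7, 274 sold [FIFO — oldest first]: 236 @ $11 + 38 @ $13 = $3,090
Jan 11, 2 sold [FIFO — oldest first]: 2 @ $13 = $26
Total COGS = $3,090 + $26 = $3,116
Ending inventory: 90 @ $13 + 119 @ $13 + 221 @ $15 + 48 @ $16 = $6,800
Check: goods available $9,916 = COGS $3,116 + ending $6,800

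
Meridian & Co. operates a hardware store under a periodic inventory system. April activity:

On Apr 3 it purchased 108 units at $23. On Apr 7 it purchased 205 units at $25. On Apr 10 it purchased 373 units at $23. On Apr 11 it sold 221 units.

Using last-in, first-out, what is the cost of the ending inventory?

Ending inventory = $11,105

Apr 11, 221 sold [LIFO — newest first]: 221 @ $23 = $5,083
Ending inventory: 108 @ $23 + 205 @ $25 + 152 @ $23 = $11,105
Check: goods available $16,188 = COGS $5,083 + ending $11,105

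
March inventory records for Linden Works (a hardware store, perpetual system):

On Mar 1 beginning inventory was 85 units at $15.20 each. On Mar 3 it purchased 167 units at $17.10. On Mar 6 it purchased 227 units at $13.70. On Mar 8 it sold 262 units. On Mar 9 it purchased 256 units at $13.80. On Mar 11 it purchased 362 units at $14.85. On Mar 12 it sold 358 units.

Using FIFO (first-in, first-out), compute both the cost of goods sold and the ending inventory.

Mar 8, 262 sold [FIFO — oldest first]: 85 @ $15.20 + 167 @ $17.10 + 10 @ $13.70 = $4,284.70
Mar 12, 358 sold [FIFO — oldest first]: 217 @ $13.70 + 141 @ $13.80 = $4,918.70
Total COGS = $4,284.70 + $4,918.70 = $9,203.40
Ending inventory: 115 @ $13.80 + 362 @ $14.85 = $6,962.70
Check: goods available $16,166.10 = COGS $9,203.40 + ending $6,962.70

COGS = $9,203.40; ending inventory = $6,962.70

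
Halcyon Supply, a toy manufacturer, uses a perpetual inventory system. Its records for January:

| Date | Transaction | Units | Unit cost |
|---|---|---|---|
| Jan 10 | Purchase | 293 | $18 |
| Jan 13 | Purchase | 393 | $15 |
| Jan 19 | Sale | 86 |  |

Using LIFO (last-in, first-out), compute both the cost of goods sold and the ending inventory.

COGS = $1,290; ending inventory = $9,879

Jan 19, 86 sold [LIFO — newest first]: 86 @ $15 = $1,290
Ending inventory: 293 @ $18 + 307 @ $15 = $9,879
Check: goods available $11,169 = COGS $1,290 + ending $9,879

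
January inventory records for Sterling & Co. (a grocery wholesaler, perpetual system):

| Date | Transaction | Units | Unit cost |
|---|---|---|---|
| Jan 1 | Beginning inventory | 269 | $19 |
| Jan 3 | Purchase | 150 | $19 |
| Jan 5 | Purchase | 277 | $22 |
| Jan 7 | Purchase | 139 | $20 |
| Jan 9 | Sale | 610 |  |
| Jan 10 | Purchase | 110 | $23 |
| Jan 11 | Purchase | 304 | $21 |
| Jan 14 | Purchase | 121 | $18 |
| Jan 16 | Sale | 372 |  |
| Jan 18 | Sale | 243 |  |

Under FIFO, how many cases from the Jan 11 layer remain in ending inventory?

Jan 9, 610 sold [FIFO — oldest first]: 269 @ $19 + 150 @ $19 + 191 @ $22 = $12,163
Jan 16, 372 sold [FIFO — oldest first]: 86 @ $22 + 139 @ $20 + 110 @ $23 + 37 @ $21 = $7,979
Jan 18, 243 sold [FIFO — oldest first]: 243 @ $21 = $5,103
Total COGS = $12,163 + $7,979 + $5,103 = $25,245
Ending inventory: 24 @ $21 + 121 @ $18 = $2,682

24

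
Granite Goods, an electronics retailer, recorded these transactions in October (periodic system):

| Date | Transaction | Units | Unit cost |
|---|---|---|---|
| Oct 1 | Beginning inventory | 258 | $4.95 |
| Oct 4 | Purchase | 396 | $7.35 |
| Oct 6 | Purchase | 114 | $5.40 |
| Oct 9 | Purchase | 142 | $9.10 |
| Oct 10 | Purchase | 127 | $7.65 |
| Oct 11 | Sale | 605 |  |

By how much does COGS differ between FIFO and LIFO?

$683.50

FIFO COGS: 258 @ $4.95 + 347 @ $7.35 = $3,827.55
LIFO COGS: 127 @ $7.65 + 142 @ $9.10 + 114 @ $5.40 + 222 @ $7.35 = $4,511.05
Difference = |$3,827.55 − $4,511.05| = $683.50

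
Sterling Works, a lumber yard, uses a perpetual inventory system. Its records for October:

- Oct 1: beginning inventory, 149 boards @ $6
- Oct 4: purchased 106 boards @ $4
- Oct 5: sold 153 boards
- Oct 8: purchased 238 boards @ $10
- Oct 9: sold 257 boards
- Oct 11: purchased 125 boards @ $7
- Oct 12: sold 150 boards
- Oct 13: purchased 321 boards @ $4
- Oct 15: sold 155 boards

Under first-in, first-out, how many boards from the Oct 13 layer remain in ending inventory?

Oct 5, 153 sold [FIFO — oldest first]: 149 @ $6 + 4 @ $4 = $910
Oct 9, 257 sold [FIFO — oldest first]: 102 @ $4 + 155 @ $10 = $1,958
Oct 12, 150 sold [FIFO — oldest first]: 83 @ $10 + 67 @ $7 = $1,299
Oct 15, 155 sold [FIFO — oldest first]: 58 @ $7 + 97 @ $4 = $794
Total COGS = $910 + $1,958 + $1,299 + $794 = $4,961
Ending inventory: 224 @ $4 = $896

224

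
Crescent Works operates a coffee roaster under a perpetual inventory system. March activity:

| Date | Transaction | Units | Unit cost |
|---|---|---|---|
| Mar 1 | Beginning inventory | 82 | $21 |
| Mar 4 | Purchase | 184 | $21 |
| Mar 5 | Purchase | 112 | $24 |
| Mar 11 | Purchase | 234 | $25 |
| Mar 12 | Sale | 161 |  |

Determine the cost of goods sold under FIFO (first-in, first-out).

Mar 12, 161 sold [FIFO — oldest first]: 82 @ $21 + 79 @ $21 = $3,381
Ending inventory: 105 @ $21 + 112 @ $24 + 234 @ $25 = $10,743
Check: goods available $14,124 = COGS $3,381 + ending $10,743

COGS = $3,381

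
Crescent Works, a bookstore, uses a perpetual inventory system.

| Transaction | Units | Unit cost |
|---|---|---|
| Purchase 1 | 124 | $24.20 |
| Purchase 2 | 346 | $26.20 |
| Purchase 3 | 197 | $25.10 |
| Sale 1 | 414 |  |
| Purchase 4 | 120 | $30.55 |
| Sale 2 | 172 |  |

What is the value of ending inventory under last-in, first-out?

Ending inventory = $5,018.20

Sale 1 (414) [LIFO — newest first]: 197 @ $25.10 + 217 @ $26.20 = $10,630.10
Sale 2 (172) [LIFO — newest first]: 120 @ $30.55 + 52 @ $26.20 = $5,028.40
Total COGS = $10,630.10 + $5,028.40 = $15,658.50
Ending inventory: 124 @ $24.20 + 77 @ $26.20 = $5,018.20
Check: goods available $20,676.70 = COGS $15,658.50 + ending $5,018.20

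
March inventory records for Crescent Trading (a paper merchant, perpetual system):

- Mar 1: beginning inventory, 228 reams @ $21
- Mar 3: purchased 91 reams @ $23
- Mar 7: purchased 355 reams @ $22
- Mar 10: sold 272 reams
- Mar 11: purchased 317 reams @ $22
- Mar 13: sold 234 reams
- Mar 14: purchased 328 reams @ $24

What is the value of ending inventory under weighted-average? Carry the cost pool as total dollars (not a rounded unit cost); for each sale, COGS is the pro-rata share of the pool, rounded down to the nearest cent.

Ending inventory = $18,486.89

After Mar 1: 228 on hand, pool $4,788.00 (≈ $21.0000 each)
After Mar 3: 319 on hand, pool $6,881.00 (≈ $21.5705 each)
After Mar 7: 674 on hand, pool $14,691.00 (≈ $21.7967 each)
Mar 10, sell 272: 272/674 × $14,691.00 → $5,928.71
After Mar 11: 719 on hand, pool $15,736.29 (≈ $21.8864 each)
Mar 13, sell 234: 234/719 × $15,736.29 → $5,121.40
After Mar 14: 813 on hand, pool $18,486.89 (≈ $22.7391 each)
Total COGS = $5,928.71 + $5,121.40 = $11,050.11
Ending inventory (cost pool remaining) = $18,486.89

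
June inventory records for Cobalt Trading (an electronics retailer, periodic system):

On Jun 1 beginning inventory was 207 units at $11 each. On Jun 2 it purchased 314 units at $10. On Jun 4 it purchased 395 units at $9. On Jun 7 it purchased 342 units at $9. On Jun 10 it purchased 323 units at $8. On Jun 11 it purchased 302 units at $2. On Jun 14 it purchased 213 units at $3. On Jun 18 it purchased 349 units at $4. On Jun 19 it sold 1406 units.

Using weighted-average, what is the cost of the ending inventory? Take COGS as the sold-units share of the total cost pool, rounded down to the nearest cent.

Jun 19, sell 1406: 1406/2445 × $17,273.00 → $9,932.85
Ending inventory (cost pool remaining) = $7,340.15
Check: goods available $17,273.00 = COGS $9,932.85 + ending $7,340.15

Ending inventory = $7,340.15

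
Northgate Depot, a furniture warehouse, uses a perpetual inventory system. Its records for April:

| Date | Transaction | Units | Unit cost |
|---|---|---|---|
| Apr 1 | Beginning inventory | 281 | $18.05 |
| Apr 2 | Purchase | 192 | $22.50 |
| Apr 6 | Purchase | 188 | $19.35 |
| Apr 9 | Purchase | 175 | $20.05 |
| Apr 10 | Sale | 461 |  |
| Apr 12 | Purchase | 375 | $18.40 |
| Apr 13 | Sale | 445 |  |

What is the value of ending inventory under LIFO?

Ending inventory = $5,612.05

Apr 10, 461 sold [LIFO — newest first]: 175 @ $20.05 + 188 @ $19.35 + 98 @ $22.50 = $9,351.55
Apr 13, 445 sold [LIFO — newest first]: 375 @ $18.40 + 70 @ $22.50 = $8,475.00
Total COGS = $9,351.55 + $8,475.00 = $17,826.55
Ending inventory: 281 @ $18.05 + 24 @ $22.50 = $5,612.05
Check: goods available $23,438.60 = COGS $17,826.55 + ending $5,612.05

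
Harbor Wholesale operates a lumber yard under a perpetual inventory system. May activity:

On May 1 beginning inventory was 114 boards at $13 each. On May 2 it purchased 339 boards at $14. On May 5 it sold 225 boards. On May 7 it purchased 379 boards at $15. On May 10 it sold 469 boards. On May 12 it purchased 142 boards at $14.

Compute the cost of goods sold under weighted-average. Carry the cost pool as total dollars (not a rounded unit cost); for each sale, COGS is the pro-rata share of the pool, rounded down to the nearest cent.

COGS = $9,907.87

After May 1: 114 on hand, pool $1,482.00 (≈ $13.0000 each)
After May 2: 453 on hand, pool $6,228.00 (≈ $13.7483 each)
May 5, sell 225: 225/453 × $6,228.00 → $3,093.37
After May 7: 607 on hand, pool $8,819.63 (≈ $14.5299 each)
May 10, sell 469: 469/607 × $8,819.63 → $6,814.50
After May 12: 280 on hand, pool $3,993.13 (≈ $14.2612 each)
Total COGS = $3,093.37 + $6,814.50 = $9,907.87
Ending inventory (cost pool remaining) = $3,993.13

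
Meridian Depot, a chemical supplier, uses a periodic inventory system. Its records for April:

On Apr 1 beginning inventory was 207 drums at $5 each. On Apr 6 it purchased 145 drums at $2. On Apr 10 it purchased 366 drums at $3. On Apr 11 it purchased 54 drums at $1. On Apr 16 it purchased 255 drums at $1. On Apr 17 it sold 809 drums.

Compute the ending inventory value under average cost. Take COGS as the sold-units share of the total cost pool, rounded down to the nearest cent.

Ending inventory = $579.92

Apr 17, sell 809: 809/1027 × $2,732.00 → $2,152.08
Ending inventory (cost pool remaining) = $579.92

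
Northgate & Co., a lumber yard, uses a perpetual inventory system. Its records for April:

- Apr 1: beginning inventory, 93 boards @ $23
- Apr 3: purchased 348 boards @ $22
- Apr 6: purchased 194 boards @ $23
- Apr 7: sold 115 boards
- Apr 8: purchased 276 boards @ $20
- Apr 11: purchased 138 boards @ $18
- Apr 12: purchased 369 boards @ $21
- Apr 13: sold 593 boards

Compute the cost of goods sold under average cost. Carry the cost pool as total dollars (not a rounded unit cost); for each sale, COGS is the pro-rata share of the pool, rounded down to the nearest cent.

After Apr 1: 93 on hand, pool $2,139.00 (≈ $23.0000 each)
After Apr 3: 441 on hand, pool $9,795.00 (≈ $22.2109 each)
After Apr 6: 635 on hand, pool $14,257.00 (≈ $22.4520 each)
Apr 7, sell 115: 115/635 × $14,257.00 → $2,581.97
After Apr 8: 796 on hand, pool $17,195.03 (≈ $21.6018 each)
After Apr 11: 934 on hand, pool $19,679.03 (≈ $21.0696 each)
After Apr 12: 1303 on hand, pool $27,428.03 (≈ $21.0499 each)
Apr 13, sell 593: 593/1303 × $27,428.03 → $12,482.59
Total COGS = $2,581.97 + $12,482.59 = $15,064.56
Ending inventory (cost pool remaining) = $14,945.44

COGS = $15,064.56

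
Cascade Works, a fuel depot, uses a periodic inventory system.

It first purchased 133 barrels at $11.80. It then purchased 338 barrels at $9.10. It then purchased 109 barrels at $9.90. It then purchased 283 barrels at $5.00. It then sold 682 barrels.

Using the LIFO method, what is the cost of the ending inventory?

Sale 1 (682) [LIFO — newest first]: 283 @ $5.00 + 109 @ $9.90 + 290 @ $9.10 = $5,133.10
Ending inventory: 133 @ $11.80 + 48 @ $9.10 = $2,006.20
Check: goods available $7,139.30 = COGS $5,133.10 + ending $2,006.20

Ending inventory = $2,006.20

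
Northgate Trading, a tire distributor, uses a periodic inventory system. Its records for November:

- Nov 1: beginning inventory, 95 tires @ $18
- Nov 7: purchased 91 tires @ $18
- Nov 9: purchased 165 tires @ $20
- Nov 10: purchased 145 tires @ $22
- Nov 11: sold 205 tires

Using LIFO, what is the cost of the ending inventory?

Nov 11, 205 sold [LIFO — newest first]: 145 @ $22 + 60 @ $20 = $4,390
Ending inventory: 95 @ $18 + 91 @ $18 + 105 @ $20 = $5,448

Ending inventory = $5,448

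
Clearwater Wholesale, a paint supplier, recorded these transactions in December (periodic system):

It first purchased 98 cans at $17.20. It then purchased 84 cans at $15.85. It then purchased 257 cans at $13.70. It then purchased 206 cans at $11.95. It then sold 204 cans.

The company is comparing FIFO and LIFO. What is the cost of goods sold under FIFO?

COGS = $3,318.40

FIFO COGS: 98 @ $17.20 + 84 @ $15.85 + 22 @ $13.70 = $3,318.40
LIFO COGS: 204 @ $11.95 = $2,437.80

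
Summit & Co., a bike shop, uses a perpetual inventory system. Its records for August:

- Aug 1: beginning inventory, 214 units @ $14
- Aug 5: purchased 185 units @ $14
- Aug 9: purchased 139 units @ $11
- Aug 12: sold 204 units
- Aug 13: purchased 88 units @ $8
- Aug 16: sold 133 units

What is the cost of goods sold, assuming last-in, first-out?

COGS = $3,773

Aug 12, 204 sold [LIFO — newest first]: 139 @ $11 + 65 @ $14 = $2,439
Aug 16, 133 sold [LIFO — newest first]: 88 @ $8 + 45 @ $14 = $1,334
Total COGS = $2,439 + $1,334 = $3,773
Ending inventory: 214 @ $14 + 75 @ $14 = $4,046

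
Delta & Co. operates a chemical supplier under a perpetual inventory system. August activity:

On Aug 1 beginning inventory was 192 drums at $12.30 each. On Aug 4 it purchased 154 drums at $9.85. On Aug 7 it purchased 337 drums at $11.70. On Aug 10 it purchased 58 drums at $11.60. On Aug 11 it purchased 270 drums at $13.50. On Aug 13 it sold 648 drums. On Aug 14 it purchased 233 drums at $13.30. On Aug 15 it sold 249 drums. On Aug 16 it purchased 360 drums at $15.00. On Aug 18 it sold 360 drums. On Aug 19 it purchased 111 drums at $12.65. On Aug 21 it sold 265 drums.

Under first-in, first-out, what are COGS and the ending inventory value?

Aug 13, 648 sold [FIFO — oldest first]: 192 @ $12.30 + 154 @ $9.85 + 302 @ $11.70 = $7,411.90
Aug 15, 249 sold [FIFO — oldest first]: 35 @ $11.70 + 58 @ $11.60 + 156 @ $13.50 = $3,188.30
Aug 18, 360 sold [FIFO — oldest first]: 114 @ $13.50 + 233 @ $13.30 + 13 @ $15.00 = $4,832.90
Aug 21, 265 sold [FIFO — oldest first]: 265 @ $15.00 = $3,975.00
Total COGS = $7,411.90 + $3,188.30 + $4,832.90 + $3,975.00 = $19,408.10
Ending inventory: 82 @ $15.00 + 111 @ $12.65 = $2,634.15

COGS = $19,408.10; ending inventory = $2,634.15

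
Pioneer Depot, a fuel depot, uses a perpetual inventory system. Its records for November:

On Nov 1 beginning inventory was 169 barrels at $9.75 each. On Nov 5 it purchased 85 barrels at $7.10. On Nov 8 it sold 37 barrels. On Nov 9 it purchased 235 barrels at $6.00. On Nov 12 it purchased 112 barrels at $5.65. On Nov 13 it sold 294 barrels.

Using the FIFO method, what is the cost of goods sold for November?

COGS = $2,713.25

Nov 8, 37 sold [FIFO — oldest first]: 37 @ $9.75 = $360.75
Nov 13, 294 sold [FIFO — oldest first]: 132 @ $9.75 + 85 @ $7.10 + 77 @ $6.00 = $2,352.50
Total COGS = $360.75 + $2,352.50 = $2,713.25
Ending inventory: 158 @ $6.00 + 112 @ $5.65 = $1,580.80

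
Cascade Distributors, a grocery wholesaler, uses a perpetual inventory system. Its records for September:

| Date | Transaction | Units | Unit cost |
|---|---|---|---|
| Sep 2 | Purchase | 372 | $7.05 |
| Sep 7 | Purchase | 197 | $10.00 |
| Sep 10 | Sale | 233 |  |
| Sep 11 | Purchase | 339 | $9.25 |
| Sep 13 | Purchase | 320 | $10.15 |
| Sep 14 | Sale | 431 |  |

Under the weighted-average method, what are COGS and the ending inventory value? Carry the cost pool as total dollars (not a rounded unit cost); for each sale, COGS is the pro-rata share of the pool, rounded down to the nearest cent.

After Sep 2: 372 on hand, pool $2,622.60 (≈ $7.0500 each)
After Sep 7: 569 on hand, pool $4,592.60 (≈ $8.0714 each)
Sep 10, sell 233: 233/569 × $4,592.60 → $1,880.62
After Sep 11: 675 on hand, pool $5,847.73 (≈ $8.6633 each)
After Sep 13: 995 on hand, pool $9,095.73 (≈ $9.1414 each)
Sep 14, sell 431: 431/995 × $9,095.73 → $3,939.95
Total COGS = $1,880.62 + $3,939.95 = $5,820.57
Ending inventory (cost pool remaining) = $5,155.78

COGS = $5,820.57; ending inventory = $5,155.78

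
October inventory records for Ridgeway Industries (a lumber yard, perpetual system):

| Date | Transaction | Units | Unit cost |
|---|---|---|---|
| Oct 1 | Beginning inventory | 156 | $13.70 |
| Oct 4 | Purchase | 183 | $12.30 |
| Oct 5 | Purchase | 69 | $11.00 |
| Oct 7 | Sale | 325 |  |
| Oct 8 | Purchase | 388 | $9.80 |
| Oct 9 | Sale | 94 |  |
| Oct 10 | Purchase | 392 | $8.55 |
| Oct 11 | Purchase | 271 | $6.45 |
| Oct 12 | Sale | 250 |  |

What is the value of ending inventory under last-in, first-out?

Ending inventory = $7,505.35

Oct 7, 325 sold [LIFO — newest first]: 69 @ $11.00 + 183 @ $12.30 + 73 @ $13.70 = $4,010.00
Oct 9, 94 sold [LIFO — newest first]: 94 @ $9.80 = $921.20
Oct 12, 250 sold [LIFO — newest first]: 250 @ $6.45 = $1,612.50
Total COGS = $4,010.00 + $921.20 + $1,612.50 = $6,543.70
Ending inventory: 83 @ $13.70 + 294 @ $9.80 + 392 @ $8.55 + 21 @ $6.45 = $7,505.35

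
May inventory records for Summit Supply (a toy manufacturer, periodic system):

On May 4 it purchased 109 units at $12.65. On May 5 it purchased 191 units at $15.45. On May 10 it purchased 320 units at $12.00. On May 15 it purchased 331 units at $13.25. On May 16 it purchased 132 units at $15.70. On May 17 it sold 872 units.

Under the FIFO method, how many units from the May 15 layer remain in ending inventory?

May 17, 872 sold [FIFO — oldest first]: 109 @ $12.65 + 191 @ $15.45 + 320 @ $12.00 + 252 @ $13.25 = $11,508.80
Ending inventory: 79 @ $13.25 + 132 @ $15.70 = $3,119.15

79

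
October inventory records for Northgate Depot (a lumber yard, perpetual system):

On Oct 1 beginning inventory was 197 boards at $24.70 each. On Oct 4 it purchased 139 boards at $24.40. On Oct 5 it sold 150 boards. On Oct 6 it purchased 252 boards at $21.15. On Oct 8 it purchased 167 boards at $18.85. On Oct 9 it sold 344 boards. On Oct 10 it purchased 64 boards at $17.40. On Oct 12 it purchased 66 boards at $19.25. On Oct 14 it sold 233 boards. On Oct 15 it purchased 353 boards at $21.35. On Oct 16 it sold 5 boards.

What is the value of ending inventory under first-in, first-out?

Ending inventory = $10,354.20

Oct 5, 150 sold [FIFO — oldest first]: 150 @ $24.70 = $3,705.00
Oct 9, 344 sold [FIFO — oldest first]: 47 @ $24.70 + 139 @ $24.40 + 158 @ $21.15 = $7,894.20
Oct 14, 233 sold [FIFO — oldest first]: 94 @ $21.15 + 139 @ $18.85 = $4,608.25
Oct 16, 5 sold [FIFO — oldest first]: 5 @ $18.85 = $94.25
Total COGS = $3,705.00 + $7,894.20 + $4,608.25 + $94.25 = $16,301.70
Ending inventory: 23 @ $18.85 + 64 @ $17.40 + 66 @ $19.25 + 353 @ $21.35 = $10,354.20
Check: goods available $26,655.90 = COGS $16,301.70 + ending $10,354.20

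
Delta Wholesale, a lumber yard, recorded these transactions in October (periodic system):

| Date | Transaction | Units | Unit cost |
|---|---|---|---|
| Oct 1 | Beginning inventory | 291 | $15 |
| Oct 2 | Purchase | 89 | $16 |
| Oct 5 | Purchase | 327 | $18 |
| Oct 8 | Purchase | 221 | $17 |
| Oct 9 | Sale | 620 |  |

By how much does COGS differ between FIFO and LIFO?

$686

FIFO COGS: 291 @ $15 + 89 @ $16 + 240 @ $18 = $10,109
LIFO COGS: 221 @ $17 + 327 @ $18 + 72 @ $16 = $10,795
Difference = |$10,109 − $10,795| = $686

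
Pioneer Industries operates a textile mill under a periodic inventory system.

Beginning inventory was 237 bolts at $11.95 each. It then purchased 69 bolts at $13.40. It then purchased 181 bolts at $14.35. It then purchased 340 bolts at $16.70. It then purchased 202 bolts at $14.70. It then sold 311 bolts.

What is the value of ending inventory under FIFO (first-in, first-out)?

Ending inventory = $11,173.00

Sale 1 (311) [FIFO — oldest first]: 237 @ $11.95 + 69 @ $13.40 + 5 @ $14.35 = $3,828.50
Ending inventory: 176 @ $14.35 + 340 @ $16.70 + 202 @ $14.70 = $11,173.00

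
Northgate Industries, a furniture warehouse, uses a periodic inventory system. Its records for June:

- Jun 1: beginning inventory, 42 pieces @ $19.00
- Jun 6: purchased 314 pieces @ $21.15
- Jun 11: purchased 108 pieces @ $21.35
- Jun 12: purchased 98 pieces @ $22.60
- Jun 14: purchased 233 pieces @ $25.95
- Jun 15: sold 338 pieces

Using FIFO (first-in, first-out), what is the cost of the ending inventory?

Jun 15, 338 sold [FIFO — oldest first]: 42 @ $19.00 + 296 @ $21.15 = $7,058.40
Ending inventory: 18 @ $21.15 + 108 @ $21.35 + 98 @ $22.60 + 233 @ $25.95 = $10,947.65

Ending inventory = $10,947.65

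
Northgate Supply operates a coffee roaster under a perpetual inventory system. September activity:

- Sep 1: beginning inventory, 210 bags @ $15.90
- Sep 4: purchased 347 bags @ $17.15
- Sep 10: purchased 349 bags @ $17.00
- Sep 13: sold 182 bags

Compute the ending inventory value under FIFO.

Sep 13, 182 sold [FIFO — oldest first]: 182 @ $15.90 = $2,893.80
Ending inventory: 28 @ $15.90 + 347 @ $17.15 + 349 @ $17.00 = $12,329.25
Check: goods available $15,223.05 = COGS $2,893.80 + ending $12,329.25

Ending inventory = $12,329.25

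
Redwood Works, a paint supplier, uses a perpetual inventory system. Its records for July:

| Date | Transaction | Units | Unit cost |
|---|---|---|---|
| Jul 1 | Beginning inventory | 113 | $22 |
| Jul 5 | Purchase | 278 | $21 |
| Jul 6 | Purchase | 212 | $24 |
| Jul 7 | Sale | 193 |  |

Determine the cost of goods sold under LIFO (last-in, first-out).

COGS = $4,632

Jul 7, 193 sold [LIFO — newest first]: 193 @ $24 = $4,632
Ending inventory: 113 @ $22 + 278 @ $21 + 19 @ $24 = $8,780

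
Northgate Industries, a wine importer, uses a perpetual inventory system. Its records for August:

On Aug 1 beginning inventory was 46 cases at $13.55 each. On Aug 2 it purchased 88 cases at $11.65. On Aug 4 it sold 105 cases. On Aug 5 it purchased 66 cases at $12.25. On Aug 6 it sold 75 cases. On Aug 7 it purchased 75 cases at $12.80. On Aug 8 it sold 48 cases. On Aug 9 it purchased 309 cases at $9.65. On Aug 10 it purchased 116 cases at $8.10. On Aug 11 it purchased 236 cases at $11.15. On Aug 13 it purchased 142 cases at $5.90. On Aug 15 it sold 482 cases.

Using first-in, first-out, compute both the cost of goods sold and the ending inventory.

Aug 4, 105 sold [FIFO — oldest first]: 46 @ $13.55 + 59 @ $11.65 = $1,310.65
Aug 6, 75 sold [FIFO — oldest first]: 29 @ $11.65 + 46 @ $12.25 = $901.35
Aug 8, 48 sold [FIFO — oldest first]: 20 @ $12.25 + 28 @ $12.80 = $603.40
Aug 15, 482 sold [FIFO — oldest first]: 47 @ $12.80 + 309 @ $9.65 + 116 @ $8.10 + 10 @ $11.15 = $4,634.55
Total COGS = $1,310.65 + $901.35 + $603.40 + $4,634.55 = $7,449.95
Ending inventory: 226 @ $11.15 + 142 @ $5.90 = $3,357.70

COGS = $7,449.95; ending inventory = $3,357.70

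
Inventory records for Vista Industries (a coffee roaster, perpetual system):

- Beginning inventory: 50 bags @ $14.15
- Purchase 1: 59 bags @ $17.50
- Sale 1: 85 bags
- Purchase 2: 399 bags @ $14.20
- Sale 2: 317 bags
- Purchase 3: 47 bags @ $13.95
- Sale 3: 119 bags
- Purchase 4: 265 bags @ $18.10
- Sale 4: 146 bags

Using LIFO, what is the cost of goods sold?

Sale 1 (85) [LIFO — newest first]: 59 @ $17.50 + 26 @ $14.15 = $1,400.40
Sale 2 (317) [LIFO — newest first]: 317 @ $14.20 = $4,501.40
Sale 3 (119) [LIFO — newest first]: 47 @ $13.95 + 72 @ $14.20 = $1,678.05
Sale 4 (146) [LIFO — newest first]: 146 @ $18.10 = $2,642.60
Total COGS = $1,400.40 + $4,501.40 + $1,678.05 + $2,642.60 = $10,222.45
Ending inventory: 24 @ $14.15 + 10 @ $14.20 + 119 @ $18.10 = $2,635.50

COGS = $10,222.45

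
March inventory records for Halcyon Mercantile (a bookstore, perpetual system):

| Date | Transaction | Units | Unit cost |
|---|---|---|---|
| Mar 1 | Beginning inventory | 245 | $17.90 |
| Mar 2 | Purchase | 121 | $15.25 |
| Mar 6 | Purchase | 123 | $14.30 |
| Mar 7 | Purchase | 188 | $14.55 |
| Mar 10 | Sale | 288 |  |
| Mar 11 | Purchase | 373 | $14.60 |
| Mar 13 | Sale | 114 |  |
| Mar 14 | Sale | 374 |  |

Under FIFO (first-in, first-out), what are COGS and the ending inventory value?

COGS = $12,170.45; ending inventory = $4,000.40

Mar 10, 288 sold [FIFO — oldest first]: 245 @ $17.90 + 43 @ $15.25 = $5,041.25
Mar 13, 114 sold [FIFO — oldest first]: 78 @ $15.25 + 36 @ $14.30 = $1,704.30
Mar 14, 374 sold [FIFO — oldest first]: 87 @ $14.30 + 188 @ $14.55 + 99 @ $14.60 = $5,424.90
Total COGS = $5,041.25 + $1,704.30 + $5,424.90 = $12,170.45
Ending inventory: 274 @ $14.60 = $4,000.40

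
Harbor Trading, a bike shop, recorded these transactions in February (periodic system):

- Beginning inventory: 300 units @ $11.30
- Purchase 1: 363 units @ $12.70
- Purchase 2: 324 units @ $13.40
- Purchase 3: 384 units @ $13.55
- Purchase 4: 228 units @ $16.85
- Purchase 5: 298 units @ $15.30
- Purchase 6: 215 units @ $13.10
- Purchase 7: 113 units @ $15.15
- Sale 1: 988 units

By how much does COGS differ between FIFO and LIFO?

FIFO COGS: 300 @ $11.30 + 363 @ $12.70 + 324 @ $13.40 + 1 @ $13.55 = $12,355.25
LIFO COGS: 113 @ $15.15 + 215 @ $13.10 + 298 @ $15.30 + 228 @ $16.85 + 134 @ $13.55 = $14,745.35
Difference = |$12,355.25 − $14,745.35| = $2,390.10

$2,390.10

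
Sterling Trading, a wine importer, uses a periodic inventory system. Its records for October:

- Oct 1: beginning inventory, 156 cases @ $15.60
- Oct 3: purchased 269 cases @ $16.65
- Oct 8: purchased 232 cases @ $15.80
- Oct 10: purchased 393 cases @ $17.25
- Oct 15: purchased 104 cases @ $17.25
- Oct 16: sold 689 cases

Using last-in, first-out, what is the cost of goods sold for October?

Oct 16, 689 sold [LIFO — newest first]: 104 @ $17.25 + 393 @ $17.25 + 192 @ $15.80 = $11,606.85
Ending inventory: 156 @ $15.60 + 269 @ $16.65 + 40 @ $15.80 = $7,544.45
Check: goods available $19,151.30 = COGS $11,606.85 + ending $7,544.45

COGS = $11,606.85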